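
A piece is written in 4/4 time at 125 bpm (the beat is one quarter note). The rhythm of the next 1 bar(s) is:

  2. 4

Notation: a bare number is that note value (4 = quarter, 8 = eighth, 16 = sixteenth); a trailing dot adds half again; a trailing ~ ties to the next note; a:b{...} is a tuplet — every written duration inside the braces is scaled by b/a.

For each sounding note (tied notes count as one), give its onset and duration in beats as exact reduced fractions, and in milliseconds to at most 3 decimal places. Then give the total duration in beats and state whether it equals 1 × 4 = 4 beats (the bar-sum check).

1) 0.0ms=0b +1440.0ms=3b
2) 1440.0ms=3b +480.0ms=1b
Σ=4b of 4 (125bpm 4/4) — PASS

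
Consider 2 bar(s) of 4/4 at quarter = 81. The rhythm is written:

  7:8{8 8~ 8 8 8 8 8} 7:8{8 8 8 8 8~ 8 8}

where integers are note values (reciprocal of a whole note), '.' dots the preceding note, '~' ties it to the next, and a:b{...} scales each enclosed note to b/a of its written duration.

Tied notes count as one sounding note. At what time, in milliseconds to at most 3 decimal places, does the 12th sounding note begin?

1. 0.0ms @ 0 + 423.28ms (4/7)
2. 423.28ms @ 4/7 + 846.561ms (8/7)
3. 1269.841ms @ 12/7 + 423.28ms (4/7)
4. 1693.122ms @ 16/7 + 423.28ms (4/7)
5. 2116.402ms @ 20/7 + 423.28ms (4/7)
6. 2539.683ms @ 24/7 + 423.28ms (4/7)
7. 2962.963ms @ 4 + 423.28ms (4/7)
8. 3386.243ms @ 32/7 + 423.28ms (4/7)
9. 3809.524ms @ 36/7 + 423.28ms (4/7)
10. 4232.804ms @ 40/7 + 423.28ms (4/7)
11. 4656.085ms @ 44/7 + 846.561ms (8/7)
12. 5502.646ms @ 52/7 + 423.28ms (4/7)

note 12 onset = 52/7b = 5502.646ms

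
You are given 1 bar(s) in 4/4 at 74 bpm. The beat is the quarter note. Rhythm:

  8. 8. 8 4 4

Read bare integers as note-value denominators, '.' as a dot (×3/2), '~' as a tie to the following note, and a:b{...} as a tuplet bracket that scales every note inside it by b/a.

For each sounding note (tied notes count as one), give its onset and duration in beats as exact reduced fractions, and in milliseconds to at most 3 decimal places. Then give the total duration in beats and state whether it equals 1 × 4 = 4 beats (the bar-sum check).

1) 0.0ms=0b +608.108ms=3/4b
2) 608.108ms=3/4b +608.108ms=3/4b
3) 1216.216ms=3/2b +405.405ms=1/2b
4) 1621.622ms=2b +810.811ms=1b
5) 2432.432ms=3b +810.811ms=1b
Σ=4b of 4 (74bpm 4/4) — PASS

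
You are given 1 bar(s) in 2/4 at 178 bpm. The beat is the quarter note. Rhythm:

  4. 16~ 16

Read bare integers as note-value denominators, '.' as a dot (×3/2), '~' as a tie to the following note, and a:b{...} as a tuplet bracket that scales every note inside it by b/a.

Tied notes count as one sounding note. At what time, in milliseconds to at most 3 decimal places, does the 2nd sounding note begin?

note 2 onset = 3/2b = 505.618ms

1. 0.0ms @ 0 + 505.618ms (3/2)
2. 505.618ms @ 3/2 + 168.539ms (1/2)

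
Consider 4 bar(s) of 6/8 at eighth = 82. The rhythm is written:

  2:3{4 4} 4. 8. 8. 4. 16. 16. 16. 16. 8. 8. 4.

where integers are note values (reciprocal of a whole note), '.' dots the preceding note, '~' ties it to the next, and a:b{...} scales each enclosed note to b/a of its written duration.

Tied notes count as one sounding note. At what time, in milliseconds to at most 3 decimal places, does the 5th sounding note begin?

1. 0.0ms @ 0 + 2195.122ms (3)
2. 2195.122ms @ 3 + 2195.122ms (3)
3. 4390.244ms @ 6 + 2195.122ms (3)
4. 6585.366ms @ 9 + 1097.561ms (3/2)
5. 7682.927ms @ 21/2 + 1097.561ms (3/2)
6. 8780.488ms @ 12 + 2195.122ms (3)
7. 10975.61ms @ 15 + 548.78ms (3/4)
8. 11524.39ms @ 63/4 + 548.78ms (3/4)
9. 12073.171ms @ 33/2 + 548.78ms (3/4)
10. 12621.951ms @ 69/4 + 548.78ms (3/4)
11. 13170.732ms @ 18 + 1097.561ms (3/2)
12. 14268.293ms @ 39/2 + 1097.561ms (3/2)
13. 15365.854ms @ 21 + 2195.122ms (3)

note 5 onset = 21/2b = 7682.927ms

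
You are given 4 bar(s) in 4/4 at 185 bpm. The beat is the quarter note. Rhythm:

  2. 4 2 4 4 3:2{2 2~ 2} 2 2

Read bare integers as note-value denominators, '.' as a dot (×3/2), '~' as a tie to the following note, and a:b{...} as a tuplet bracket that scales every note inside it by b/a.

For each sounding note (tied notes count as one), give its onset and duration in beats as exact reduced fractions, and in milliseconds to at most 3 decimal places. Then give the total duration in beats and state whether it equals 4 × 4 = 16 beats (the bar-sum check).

1) 0.0ms=0b +972.973ms=3b
2) 972.973ms=3b +324.324ms=1b
3) 1297.297ms=4b +648.649ms=2b
4) 1945.946ms=6b +324.324ms=1b
5) 2270.27ms=7b +324.324ms=1b
6) 2594.595ms=8b +432.432ms=4/3b
7) 3027.027ms=28/3b +864.865ms=8/3b
8) 3891.892ms=12b +648.649ms=2b
9) 4540.541ms=14b +648.649ms=2b
Σ=16b of 16 (185bpm 4/4) — PASS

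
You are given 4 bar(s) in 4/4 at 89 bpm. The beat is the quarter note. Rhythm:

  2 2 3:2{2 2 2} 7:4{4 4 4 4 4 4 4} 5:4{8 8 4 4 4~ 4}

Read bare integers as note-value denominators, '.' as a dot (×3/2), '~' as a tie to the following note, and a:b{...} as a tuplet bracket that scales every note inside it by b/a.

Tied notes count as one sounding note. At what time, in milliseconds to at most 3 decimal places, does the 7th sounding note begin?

note 7 onset = 60/7b = 5778.491ms

1. 0.0ms @ 0 + 1348.315ms (2)
2. 1348.315ms @ 2 + 1348.315ms (2)
3. 2696.629ms @ 4 + 898.876ms (4/3)
4. 3595.506ms @ 16/3 + 898.876ms (4/3)
5. 4494.382ms @ 20/3 + 898.876ms (4/3)
6. 5393.258ms @ 8 + 385.233ms (4/7)
7. 5778.491ms @ 60/7 + 385.233ms (4/7)
8. 6163.724ms @ 64/7 + 385.233ms (4/7)
9. 6548.957ms @ 68/7 + 385.233ms (4/7)
10. 6934.189ms @ 72/7 + 385.233ms (4/7)
11. 7319.422ms @ 76/7 + 385.233ms (4/7)
12. 7704.655ms @ 80/7 + 385.233ms (4/7)
13. 8089.888ms @ 12 + 269.663ms (2/5)
14. 8359.551ms @ 62/5 + 269.663ms (2/5)
15. 8629.213ms @ 64/5 + 539.326ms (4/5)
16. 9168.539ms @ 68/5 + 539.326ms (4/5)
17. 9707.865ms @ 72/5 + 1078.652ms (8/5)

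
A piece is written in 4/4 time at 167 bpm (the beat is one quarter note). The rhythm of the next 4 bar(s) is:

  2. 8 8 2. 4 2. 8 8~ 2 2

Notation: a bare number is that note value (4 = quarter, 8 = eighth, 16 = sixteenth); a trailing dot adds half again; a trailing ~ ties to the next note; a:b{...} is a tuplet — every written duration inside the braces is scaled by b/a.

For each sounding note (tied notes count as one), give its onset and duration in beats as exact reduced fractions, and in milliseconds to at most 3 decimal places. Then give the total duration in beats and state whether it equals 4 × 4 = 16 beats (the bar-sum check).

1) 0.0ms=0b +1077.844ms=3b
2) 1077.844ms=3b +179.641ms=1/2b
3) 1257.485ms=7/2b +179.641ms=1/2b
4) 1437.126ms=4b +1077.844ms=3b
5) 2514.97ms=7b +359.281ms=1b
6) 2874.251ms=8b +1077.844ms=3b
7) 3952.096ms=11b +179.641ms=1/2b
8) 4131.737ms=23/2b +898.204ms=5/2b
9) 5029.94ms=14b +718.563ms=2b
Σ=16b of 16 (167bpm 4/4) — PASS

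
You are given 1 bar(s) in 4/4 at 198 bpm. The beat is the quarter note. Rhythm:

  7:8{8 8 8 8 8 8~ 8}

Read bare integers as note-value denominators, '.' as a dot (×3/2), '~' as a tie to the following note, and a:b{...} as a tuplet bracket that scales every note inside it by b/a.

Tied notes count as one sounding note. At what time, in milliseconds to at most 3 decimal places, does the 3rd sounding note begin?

1. 0.0ms @ 0 + 173.16ms (4/7)
2. 173.16ms @ 4/7 + 173.16ms (4/7)
3. 346.32ms @ 8/7 + 173.16ms (4/7)
4. 519.481ms @ 12/7 + 173.16ms (4/7)
5. 692.641ms @ 16/7 + 173.16ms (4/7)
6. 865.801ms @ 20/7 + 346.32ms (8/7)

note 3 onset = 8/7b = 346.32ms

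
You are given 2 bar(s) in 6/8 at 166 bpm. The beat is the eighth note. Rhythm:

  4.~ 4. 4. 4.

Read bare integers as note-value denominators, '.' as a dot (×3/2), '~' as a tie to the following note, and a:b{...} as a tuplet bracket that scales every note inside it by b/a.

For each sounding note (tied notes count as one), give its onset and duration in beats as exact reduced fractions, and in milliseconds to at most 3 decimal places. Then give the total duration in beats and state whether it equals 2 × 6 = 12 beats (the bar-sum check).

1) 0.0ms=0b +2168.675ms=6b
2) 2168.675ms=6b +1084.337ms=3b
3) 3253.012ms=9b +1084.337ms=3b
Σ=12b of 12 (166bpm 6/8) — PASS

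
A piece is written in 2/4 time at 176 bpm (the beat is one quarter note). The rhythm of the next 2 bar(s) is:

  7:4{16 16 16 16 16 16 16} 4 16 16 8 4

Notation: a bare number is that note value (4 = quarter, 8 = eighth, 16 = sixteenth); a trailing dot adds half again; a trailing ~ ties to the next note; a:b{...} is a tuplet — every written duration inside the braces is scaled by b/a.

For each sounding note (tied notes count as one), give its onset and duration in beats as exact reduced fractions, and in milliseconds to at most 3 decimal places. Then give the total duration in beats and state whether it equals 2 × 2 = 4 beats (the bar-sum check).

1) 0.0ms=0b +48.701ms=1/7b
2) 48.701ms=1/7b +48.701ms=1/7b
3) 97.403ms=2/7b +48.701ms=1/7b
4) 146.104ms=3/7b +48.701ms=1/7b
5) 194.805ms=4/7b +48.701ms=1/7b
6) 243.506ms=5/7b +48.701ms=1/7b
7) 292.208ms=6/7b +48.701ms=1/7b
8) 340.909ms=1b +340.909ms=1b
9) 681.818ms=2b +85.227ms=1/4b
10) 767.045ms=9/4b +85.227ms=1/4b
11) 852.273ms=5/2b +170.455ms=1/2b
12) 1022.727ms=3b +340.909ms=1b
Σ=4b of 4 (176bpm 2/4) — PASS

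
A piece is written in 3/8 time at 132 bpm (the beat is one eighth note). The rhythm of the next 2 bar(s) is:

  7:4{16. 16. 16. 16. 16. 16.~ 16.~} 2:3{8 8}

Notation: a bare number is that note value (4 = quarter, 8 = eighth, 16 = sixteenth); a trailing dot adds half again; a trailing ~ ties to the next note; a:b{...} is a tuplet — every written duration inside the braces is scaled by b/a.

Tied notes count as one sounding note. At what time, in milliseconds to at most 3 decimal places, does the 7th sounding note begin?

1. 0.0ms @ 0 + 194.805ms (3/7)
2. 194.805ms @ 3/7 + 194.805ms (3/7)
3. 389.61ms @ 6/7 + 194.805ms (3/7)
4. 584.416ms @ 9/7 + 194.805ms (3/7)
5. 779.221ms @ 12/7 + 194.805ms (3/7)
6. 974.026ms @ 15/7 + 1071.429ms (33/14)
7. 2045.455ms @ 9/2 + 681.818ms (3/2)

note 7 onset = 9/2b = 2045.455ms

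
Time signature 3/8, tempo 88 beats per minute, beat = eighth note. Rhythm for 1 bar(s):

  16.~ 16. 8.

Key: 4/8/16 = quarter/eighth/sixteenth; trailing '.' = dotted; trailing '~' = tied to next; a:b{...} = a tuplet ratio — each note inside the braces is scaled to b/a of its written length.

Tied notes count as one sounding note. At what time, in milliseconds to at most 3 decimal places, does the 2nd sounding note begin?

1. 0.0ms @ 0 + 1022.727ms (3/2)
2. 1022.727ms @ 3/2 + 1022.727ms (3/2)

note 2 onset = 3/2b = 1022.727ms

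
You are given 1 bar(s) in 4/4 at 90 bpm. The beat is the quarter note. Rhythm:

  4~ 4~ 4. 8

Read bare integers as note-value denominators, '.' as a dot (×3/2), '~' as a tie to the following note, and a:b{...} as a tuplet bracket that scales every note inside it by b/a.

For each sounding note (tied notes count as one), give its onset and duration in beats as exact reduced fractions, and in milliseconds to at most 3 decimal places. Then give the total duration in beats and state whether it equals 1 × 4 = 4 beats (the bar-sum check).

1) 0.0ms=0b +2333.333ms=7/2b
2) 2333.333ms=7/2b +333.333ms=1/2b
Σ=4b of 4 (90bpm 4/4) — PASS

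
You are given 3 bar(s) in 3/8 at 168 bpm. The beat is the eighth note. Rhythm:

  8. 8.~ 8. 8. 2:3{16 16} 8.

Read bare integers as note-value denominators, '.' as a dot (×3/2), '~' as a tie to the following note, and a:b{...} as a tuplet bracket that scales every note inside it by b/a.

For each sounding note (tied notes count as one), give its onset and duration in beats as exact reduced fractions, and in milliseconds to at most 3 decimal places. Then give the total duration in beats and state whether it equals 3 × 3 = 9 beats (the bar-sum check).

1) 0.0ms=0b +535.714ms=3/2b
2) 535.714ms=3/2b +1071.429ms=3b
3) 1607.143ms=9/2b +535.714ms=3/2b
4) 2142.857ms=6b +267.857ms=3/4b
5) 2410.714ms=27/4b +267.857ms=3/4b
6) 2678.571ms=15/2b +535.714ms=3/2b
Σ=9b of 9 (168bpm 3/8) — PASS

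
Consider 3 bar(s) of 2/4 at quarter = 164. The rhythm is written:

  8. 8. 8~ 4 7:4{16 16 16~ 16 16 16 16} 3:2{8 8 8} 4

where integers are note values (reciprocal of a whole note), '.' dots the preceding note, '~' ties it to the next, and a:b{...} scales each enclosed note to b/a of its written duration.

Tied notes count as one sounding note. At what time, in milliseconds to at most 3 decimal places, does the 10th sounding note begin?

note 10 onset = 4b = 1463.415ms

1. 0.0ms @ 0 + 274.39ms (3/4)
2. 274.39ms @ 3/4 + 274.39ms (3/4)
3. 548.78ms @ 3/2 + 548.78ms (3/2)
4. 1097.561ms @ 3 + 52.265ms (1/7)
5. 1149.826ms @ 22/7 + 52.265ms (1/7)
6. 1202.091ms @ 23/7 + 104.53ms (2/7)
7. 1306.62ms @ 25/7 + 52.265ms (1/7)
8. 1358.885ms @ 26/7 + 52.265ms (1/7)
9. 1411.15ms @ 27/7 + 52.265ms (1/7)
10. 1463.415ms @ 4 + 121.951ms (1/3)
11. 1585.366ms @ 13/3 + 121.951ms (1/3)
12. 1707.317ms @ 14/3 + 121.951ms (1/3)
13. 1829.268ms @ 5 + 365.854ms (1)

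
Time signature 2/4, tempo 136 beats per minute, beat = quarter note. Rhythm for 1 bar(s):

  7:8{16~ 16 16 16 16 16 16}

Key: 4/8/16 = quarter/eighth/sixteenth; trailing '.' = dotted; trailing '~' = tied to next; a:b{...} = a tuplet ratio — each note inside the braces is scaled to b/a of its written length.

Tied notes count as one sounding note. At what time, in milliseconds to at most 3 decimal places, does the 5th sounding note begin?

note 5 onset = 10/7b = 630.252ms

1. 0.0ms @ 0 + 252.101ms (4/7)
2. 252.101ms @ 4/7 + 126.05ms (2/7)
3. 378.151ms @ 6/7 + 126.05ms (2/7)
4. 504.202ms @ 8/7 + 126.05ms (2/7)
5. 630.252ms @ 10/7 + 126.05ms (2/7)
6. 756.303ms @ 12/7 + 126.05ms (2/7)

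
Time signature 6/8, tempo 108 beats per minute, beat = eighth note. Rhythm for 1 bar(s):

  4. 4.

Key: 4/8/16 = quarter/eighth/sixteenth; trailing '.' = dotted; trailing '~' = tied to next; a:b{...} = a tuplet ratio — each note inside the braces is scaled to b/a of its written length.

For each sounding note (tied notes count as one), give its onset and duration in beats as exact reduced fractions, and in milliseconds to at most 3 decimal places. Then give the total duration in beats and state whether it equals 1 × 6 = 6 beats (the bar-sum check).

1) 0.0ms=0b +1666.667ms=3b
2) 1666.667ms=3b +1666.667ms=3b
Σ=6b of 6 (108bpm 6/8) — PASS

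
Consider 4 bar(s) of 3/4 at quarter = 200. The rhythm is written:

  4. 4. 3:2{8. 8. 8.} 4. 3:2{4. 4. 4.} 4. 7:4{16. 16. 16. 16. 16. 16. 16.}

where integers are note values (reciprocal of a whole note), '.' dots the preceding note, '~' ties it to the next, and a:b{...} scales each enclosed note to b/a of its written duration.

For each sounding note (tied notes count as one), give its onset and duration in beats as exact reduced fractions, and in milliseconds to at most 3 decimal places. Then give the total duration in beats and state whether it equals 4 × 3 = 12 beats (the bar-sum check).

1) 0.0ms=0b +450.0ms=3/2b
2) 450.0ms=3/2b +450.0ms=3/2b
3) 900.0ms=3b +150.0ms=1/2b
4) 1050.0ms=7/2b +150.0ms=1/2b
5) 1200.0ms=4b +150.0ms=1/2b
6) 1350.0ms=9/2b +450.0ms=3/2b
7) 1800.0ms=6b +300.0ms=1b
8) 2100.0ms=7b +300.0ms=1b
9) 2400.0ms=8b +300.0ms=1b
10) 2700.0ms=9b +450.0ms=3/2b
11) 3150.0ms=21/2b +64.286ms=3/14b
12) 3214.286ms=75/7b +64.286ms=3/14b
13) 3278.571ms=153/14b +64.286ms=3/14b
14) 3342.857ms=78/7b +64.286ms=3/14b
15) 3407.143ms=159/14b +64.286ms=3/14b
16) 3471.429ms=81/7b +64.286ms=3/14b
17) 3535.714ms=165/14b +64.286ms=3/14b
Σ=12b of 12 (200bpm 3/4) — PASS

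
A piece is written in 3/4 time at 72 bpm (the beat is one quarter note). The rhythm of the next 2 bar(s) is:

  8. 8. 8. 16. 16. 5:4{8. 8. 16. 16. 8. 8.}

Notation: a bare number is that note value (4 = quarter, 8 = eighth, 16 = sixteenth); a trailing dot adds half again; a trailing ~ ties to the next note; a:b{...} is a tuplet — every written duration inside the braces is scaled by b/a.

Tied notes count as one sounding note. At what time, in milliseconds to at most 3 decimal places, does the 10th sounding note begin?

1. 0.0ms @ 0 + 625.0ms (3/4)
2. 625.0ms @ 3/4 + 625.0ms (3/4)
3. 1250.0ms @ 3/2 + 625.0ms (3/4)
4. 1875.0ms @ 9/4 + 312.5ms (3/8)
5. 2187.5ms @ 21/8 + 312.5ms (3/8)
6. 2500.0ms @ 3 + 500.0ms (3/5)
7. 3000.0ms @ 18/5 + 500.0ms (3/5)
8. 3500.0ms @ 21/5 + 250.0ms (3/10)
9. 3750.0ms @ 9/2 + 250.0ms (3/10)
10. 4000.0ms @ 24/5 + 500.0ms (3/5)
11. 4500.0ms @ 27/5 + 500.0ms (3/5)

note 10 onset = 24/5b = 4000.0ms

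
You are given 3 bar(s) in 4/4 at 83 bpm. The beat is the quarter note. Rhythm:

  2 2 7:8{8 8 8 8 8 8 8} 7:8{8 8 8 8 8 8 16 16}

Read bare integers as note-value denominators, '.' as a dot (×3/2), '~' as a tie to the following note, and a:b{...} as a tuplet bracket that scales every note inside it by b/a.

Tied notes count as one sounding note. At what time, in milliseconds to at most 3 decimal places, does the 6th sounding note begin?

note 6 onset = 40/7b = 4130.809ms

1. 0.0ms @ 0 + 1445.783ms (2)
2. 1445.783ms @ 2 + 1445.783ms (2)
3. 2891.566ms @ 4 + 413.081ms (4/7)
4. 3304.647ms @ 32/7 + 413.081ms (4/7)
5. 3717.728ms @ 36/7 + 413.081ms (4/7)
6. 4130.809ms @ 40/7 + 413.081ms (4/7)
7. 4543.89ms @ 44/7 + 413.081ms (4/7)
8. 4956.971ms @ 48/7 + 413.081ms (4/7)
9. 5370.052ms @ 52/7 + 413.081ms (4/7)
10. 5783.133ms @ 8 + 413.081ms (4/7)
11. 6196.213ms @ 60/7 + 413.081ms (4/7)
12. 6609.294ms @ 64/7 + 413.081ms (4/7)
13. 7022.375ms @ 68/7 + 413.081ms (4/7)
14. 7435.456ms @ 72/7 + 413.081ms (4/7)
15. 7848.537ms @ 76/7 + 413.081ms (4/7)
16. 8261.618ms @ 80/7 + 206.54ms (2/7)
17. 8468.158ms @ 82/7 + 206.54ms (2/7)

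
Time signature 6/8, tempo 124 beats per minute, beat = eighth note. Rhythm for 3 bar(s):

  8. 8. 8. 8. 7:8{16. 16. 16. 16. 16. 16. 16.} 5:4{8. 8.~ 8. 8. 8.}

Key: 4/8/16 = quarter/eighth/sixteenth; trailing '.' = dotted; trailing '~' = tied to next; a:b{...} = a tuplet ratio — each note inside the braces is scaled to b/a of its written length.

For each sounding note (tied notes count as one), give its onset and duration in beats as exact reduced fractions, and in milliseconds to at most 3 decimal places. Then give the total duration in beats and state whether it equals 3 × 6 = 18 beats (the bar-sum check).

1) 0.0ms=0b +725.806ms=3/2b
2) 725.806ms=3/2b +725.806ms=3/2b
3) 1451.613ms=3b +725.806ms=3/2b
4) 2177.419ms=9/2b +725.806ms=3/2b
5) 2903.226ms=6b +414.747ms=6/7b
6) 3317.972ms=48/7b +414.747ms=6/7b
7) 3732.719ms=54/7b +414.747ms=6/7b
8) 4147.465ms=60/7b +414.747ms=6/7b
9) 4562.212ms=66/7b +414.747ms=6/7b
10) 4976.959ms=72/7b +414.747ms=6/7b
11) 5391.705ms=78/7b +414.747ms=6/7b
12) 5806.452ms=12b +580.645ms=6/5b
13) 6387.097ms=66/5b +1161.29ms=12/5b
14) 7548.387ms=78/5b +580.645ms=6/5b
15) 8129.032ms=84/5b +580.645ms=6/5b
Σ=18b of 18 (124bpm 6/8) — PASS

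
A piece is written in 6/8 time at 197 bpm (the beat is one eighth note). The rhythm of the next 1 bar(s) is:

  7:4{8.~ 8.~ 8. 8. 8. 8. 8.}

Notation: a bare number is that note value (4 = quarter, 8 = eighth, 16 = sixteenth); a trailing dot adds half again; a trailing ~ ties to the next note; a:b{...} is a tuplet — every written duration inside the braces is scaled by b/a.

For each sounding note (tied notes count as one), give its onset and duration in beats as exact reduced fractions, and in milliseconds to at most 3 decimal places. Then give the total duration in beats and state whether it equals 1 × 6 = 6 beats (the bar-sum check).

1) 0.0ms=0b +783.176ms=18/7b
2) 783.176ms=18/7b +261.059ms=6/7b
3) 1044.235ms=24/7b +261.059ms=6/7b
4) 1305.294ms=30/7b +261.059ms=6/7b
5) 1566.352ms=36/7b +261.059ms=6/7b
Σ=6b of 6 (197bpm 6/8) — PASS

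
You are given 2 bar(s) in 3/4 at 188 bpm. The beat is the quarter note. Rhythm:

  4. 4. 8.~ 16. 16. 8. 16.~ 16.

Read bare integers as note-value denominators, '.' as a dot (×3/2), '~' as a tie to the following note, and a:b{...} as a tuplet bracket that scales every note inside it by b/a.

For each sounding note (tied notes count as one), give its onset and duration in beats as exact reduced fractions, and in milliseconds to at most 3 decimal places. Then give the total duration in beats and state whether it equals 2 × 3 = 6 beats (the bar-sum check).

1) 0.0ms=0b +478.723ms=3/2b
2) 478.723ms=3/2b +478.723ms=3/2b
3) 957.447ms=3b +359.043ms=9/8b
4) 1316.489ms=33/8b +119.681ms=3/8b
5) 1436.17ms=9/2b +239.362ms=3/4b
6) 1675.532ms=21/4b +239.362ms=3/4b
Σ=6b of 6 (188bpm 3/4) — PASS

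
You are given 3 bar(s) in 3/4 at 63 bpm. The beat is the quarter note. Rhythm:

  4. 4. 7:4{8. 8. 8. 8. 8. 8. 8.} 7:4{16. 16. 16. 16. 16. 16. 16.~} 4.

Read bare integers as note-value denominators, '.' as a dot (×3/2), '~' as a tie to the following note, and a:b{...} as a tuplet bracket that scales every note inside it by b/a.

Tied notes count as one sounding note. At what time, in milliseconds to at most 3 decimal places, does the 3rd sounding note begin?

note 3 onset = 3b = 2857.143ms

1. 0.0ms @ 0 + 1428.571ms (3/2)
2. 1428.571ms @ 3/2 + 1428.571ms (3/2)
3. 2857.143ms @ 3 + 408.163ms (3/7)
4. 3265.306ms @ 24/7 + 408.163ms (3/7)
5. 3673.469ms @ 27/7 + 408.163ms (3/7)
6. 4081.633ms @ 30/7 + 408.163ms (3/7)
7. 4489.796ms @ 33/7 + 408.163ms (3/7)
8. 4897.959ms @ 36/7 + 408.163ms (3/7)
9. 5306.122ms @ 39/7 + 408.163ms (3/7)
10. 5714.286ms @ 6 + 204.082ms (3/14)
11. 5918.367ms @ 87/14 + 204.082ms (3/14)
12. 6122.449ms @ 45/7 + 204.082ms (3/14)
13. 6326.531ms @ 93/14 + 204.082ms (3/14)
14. 6530.612ms @ 48/7 + 204.082ms (3/14)
15. 6734.694ms @ 99/14 + 204.082ms (3/14)
16. 6938.776ms @ 51/7 + 1632.653ms (12/7)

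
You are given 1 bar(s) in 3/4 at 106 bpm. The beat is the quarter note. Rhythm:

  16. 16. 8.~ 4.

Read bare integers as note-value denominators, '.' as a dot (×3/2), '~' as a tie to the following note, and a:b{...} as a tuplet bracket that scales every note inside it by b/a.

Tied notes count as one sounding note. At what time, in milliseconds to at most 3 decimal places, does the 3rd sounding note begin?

note 3 onset = 3/4b = 424.528ms

1. 0.0ms @ 0 + 212.264ms (3/8)
2. 212.264ms @ 3/8 + 212.264ms (3/8)
3. 424.528ms @ 3/4 + 1273.585ms (9/4)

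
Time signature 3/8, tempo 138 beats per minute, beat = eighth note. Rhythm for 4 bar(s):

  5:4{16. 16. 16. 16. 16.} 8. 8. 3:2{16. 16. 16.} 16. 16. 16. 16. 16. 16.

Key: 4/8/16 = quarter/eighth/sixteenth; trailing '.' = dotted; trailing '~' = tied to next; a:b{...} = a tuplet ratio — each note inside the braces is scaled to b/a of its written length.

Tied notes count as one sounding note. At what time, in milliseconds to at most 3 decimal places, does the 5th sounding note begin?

1. 0.0ms @ 0 + 260.87ms (3/5)
2. 260.87ms @ 3/5 + 260.87ms (3/5)
3. 521.739ms @ 6/5 + 260.87ms (3/5)
4. 782.609ms @ 9/5 + 260.87ms (3/5)
5. 1043.478ms @ 12/5 + 260.87ms (3/5)
6. 1304.348ms @ 3 + 652.174ms (3/2)
7. 1956.522ms @ 9/2 + 652.174ms (3/2)
8. 2608.696ms @ 6 + 217.391ms (1/2)
9. 2826.087ms @ 13/2 + 217.391ms (1/2)
10. 3043.478ms @ 7 + 217.391ms (1/2)
11. 3260.87ms @ 15/2 + 326.087ms (3/4)
12. 3586.957ms @ 33/4 + 326.087ms (3/4)
13. 3913.043ms @ 9 + 326.087ms (3/4)
14. 4239.13ms @ 39/4 + 326.087ms (3/4)
15. 4565.217ms @ 21/2 + 326.087ms (3/4)
16. 4891.304ms @ 45/4 + 326.087ms (3/4)

note 5 onset = 12/5b = 1043.478ms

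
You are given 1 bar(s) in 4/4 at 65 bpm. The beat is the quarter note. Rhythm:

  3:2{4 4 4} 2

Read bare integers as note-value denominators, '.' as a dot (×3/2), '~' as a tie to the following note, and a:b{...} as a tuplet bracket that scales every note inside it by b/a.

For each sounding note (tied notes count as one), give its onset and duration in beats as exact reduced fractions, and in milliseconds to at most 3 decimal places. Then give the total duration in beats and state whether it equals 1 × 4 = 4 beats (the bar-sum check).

1) 0.0ms=0b +615.385ms=2/3b
2) 615.385ms=2/3b +615.385ms=2/3b
3) 1230.769ms=4/3b +615.385ms=2/3b
4) 1846.154ms=2b +1846.154ms=2b
Σ=4b of 4 (65bpm 4/4) — PASS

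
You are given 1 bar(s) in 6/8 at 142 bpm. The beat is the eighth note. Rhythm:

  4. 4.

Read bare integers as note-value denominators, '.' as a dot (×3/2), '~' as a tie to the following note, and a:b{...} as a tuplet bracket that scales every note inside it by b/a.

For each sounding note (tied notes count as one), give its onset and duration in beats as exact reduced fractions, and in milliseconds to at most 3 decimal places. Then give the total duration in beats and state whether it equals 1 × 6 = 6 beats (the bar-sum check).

1) 0.0ms=0b +1267.606ms=3b
2) 1267.606ms=3b +1267.606ms=3b
Σ=6b of 6 (142bpm 6/8) — PASS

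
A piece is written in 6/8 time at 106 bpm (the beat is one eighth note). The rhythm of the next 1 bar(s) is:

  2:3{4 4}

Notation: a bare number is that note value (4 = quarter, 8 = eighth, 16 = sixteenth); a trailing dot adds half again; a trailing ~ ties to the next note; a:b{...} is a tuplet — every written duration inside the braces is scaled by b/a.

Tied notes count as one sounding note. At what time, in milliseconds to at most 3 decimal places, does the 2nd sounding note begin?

note 2 onset = 3b = 1698.113ms

1. 0.0ms @ 0 + 1698.113ms (3)
2. 1698.113ms @ 3 + 1698.113ms (3)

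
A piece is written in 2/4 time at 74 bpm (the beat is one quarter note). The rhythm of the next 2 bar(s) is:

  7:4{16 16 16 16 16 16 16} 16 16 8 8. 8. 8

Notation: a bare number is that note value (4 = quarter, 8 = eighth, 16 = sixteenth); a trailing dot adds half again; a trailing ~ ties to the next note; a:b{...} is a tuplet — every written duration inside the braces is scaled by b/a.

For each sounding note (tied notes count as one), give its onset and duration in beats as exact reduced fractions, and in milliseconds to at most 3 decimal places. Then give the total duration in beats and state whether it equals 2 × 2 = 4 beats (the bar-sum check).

1) 0.0ms=0b +115.83ms=1/7b
2) 115.83ms=1/7b +115.83ms=1/7b
3) 231.66ms=2/7b +115.83ms=1/7b
4) 347.49ms=3/7b +115.83ms=1/7b
5) 463.32ms=4/7b +115.83ms=1/7b
6) 579.151ms=5/7b +115.83ms=1/7b
7) 694.981ms=6/7b +115.83ms=1/7b
8) 810.811ms=1b +202.703ms=1/4b
9) 1013.514ms=5/4b +202.703ms=1/4b
10) 1216.216ms=3/2b +405.405ms=1/2b
11) 1621.622ms=2b +608.108ms=3/4b
12) 2229.73ms=11/4b +608.108ms=3/4b
13) 2837.838ms=7/2b +405.405ms=1/2b
Σ=4b of 4 (74bpm 2/4) — PASS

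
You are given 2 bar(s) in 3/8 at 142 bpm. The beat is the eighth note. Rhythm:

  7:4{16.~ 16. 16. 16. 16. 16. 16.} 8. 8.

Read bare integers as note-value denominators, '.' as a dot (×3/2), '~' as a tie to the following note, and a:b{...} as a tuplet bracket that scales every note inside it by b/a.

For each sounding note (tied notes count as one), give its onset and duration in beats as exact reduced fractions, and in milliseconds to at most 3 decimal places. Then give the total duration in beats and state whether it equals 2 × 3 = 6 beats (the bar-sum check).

1) 0.0ms=0b +362.173ms=6/7b
2) 362.173ms=6/7b +181.087ms=3/7b
3) 543.26ms=9/7b +181.087ms=3/7b
4) 724.346ms=12/7b +181.087ms=3/7b
5) 905.433ms=15/7b +181.087ms=3/7b
6) 1086.519ms=18/7b +181.087ms=3/7b
7) 1267.606ms=3b +633.803ms=3/2b
8) 1901.408ms=9/2b +633.803ms=3/2b
Σ=6b of 6 (142bpm 3/8) — PASS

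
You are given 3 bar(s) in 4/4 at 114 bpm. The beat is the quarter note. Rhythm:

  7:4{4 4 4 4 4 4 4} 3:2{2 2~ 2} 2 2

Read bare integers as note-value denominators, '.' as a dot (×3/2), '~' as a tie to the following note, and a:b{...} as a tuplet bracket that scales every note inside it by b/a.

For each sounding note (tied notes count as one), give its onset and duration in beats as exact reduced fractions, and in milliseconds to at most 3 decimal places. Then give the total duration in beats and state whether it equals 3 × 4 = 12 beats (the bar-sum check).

1) 0.0ms=0b +300.752ms=4/7b
2) 300.752ms=4/7b +300.752ms=4/7b
3) 601.504ms=8/7b +300.752ms=4/7b
4) 902.256ms=12/7b +300.752ms=4/7b
5) 1203.008ms=16/7b +300.752ms=4/7b
6) 1503.759ms=20/7b +300.752ms=4/7b
7) 1804.511ms=24/7b +300.752ms=4/7b
8) 2105.263ms=4b +701.754ms=4/3b
9) 2807.018ms=16/3b +1403.509ms=8/3b
10) 4210.526ms=8b +1052.632ms=2b
11) 5263.158ms=10b +1052.632ms=2b
Σ=12b of 12 (114bpm 4/4) — PASS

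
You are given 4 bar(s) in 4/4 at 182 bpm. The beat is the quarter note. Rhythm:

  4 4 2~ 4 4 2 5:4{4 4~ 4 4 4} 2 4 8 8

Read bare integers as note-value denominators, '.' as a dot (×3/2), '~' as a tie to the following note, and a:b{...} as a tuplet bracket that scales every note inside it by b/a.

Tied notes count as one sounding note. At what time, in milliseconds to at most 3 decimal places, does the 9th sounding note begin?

note 9 onset = 56/5b = 3692.308ms

1. 0.0ms @ 0 + 329.67ms (1)
2. 329.67ms @ 1 + 329.67ms (1)
3. 659.341ms @ 2 + 989.011ms (3)
4. 1648.352ms @ 5 + 329.67ms (1)
5. 1978.022ms @ 6 + 659.341ms (2)
6. 2637.363ms @ 8 + 263.736ms (4/5)
7. 2901.099ms @ 44/5 + 527.473ms (8/5)
8. 3428.571ms @ 52/5 + 263.736ms (4/5)
9. 3692.308ms @ 56/5 + 263.736ms (4/5)
10. 3956.044ms @ 12 + 659.341ms (2)
11. 4615.385ms @ 14 + 329.67ms (1)
12. 4945.055ms @ 15 + 164.835ms (1/2)
13. 5109.89ms @ 31/2 + 164.835ms (1/2)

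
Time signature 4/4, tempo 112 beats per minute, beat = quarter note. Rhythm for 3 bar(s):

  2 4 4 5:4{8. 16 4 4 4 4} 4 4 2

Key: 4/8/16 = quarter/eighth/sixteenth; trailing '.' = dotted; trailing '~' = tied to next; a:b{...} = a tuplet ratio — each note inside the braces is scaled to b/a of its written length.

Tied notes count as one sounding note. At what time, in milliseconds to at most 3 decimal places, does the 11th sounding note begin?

note 11 onset = 9b = 4821.429ms

1. 0.0ms @ 0 + 1071.429ms (2)
2. 1071.429ms @ 2 + 535.714ms (1)
3. 1607.143ms @ 3 + 535.714ms (1)
4. 2142.857ms @ 4 + 321.429ms (3/5)
5. 2464.286ms @ 23/5 + 107.143ms (1/5)
6. 2571.429ms @ 24/5 + 428.571ms (4/5)
7. 3000.0ms @ 28/5 + 428.571ms (4/5)
8. 3428.571ms @ 32/5 + 428.571ms (4/5)
9. 3857.143ms @ 36/5 + 428.571ms (4/5)
10. 4285.714ms @ 8 + 535.714ms (1)
11. 4821.429ms @ 9 + 535.714ms (1)
12. 5357.143ms @ 10 + 1071.429ms (2)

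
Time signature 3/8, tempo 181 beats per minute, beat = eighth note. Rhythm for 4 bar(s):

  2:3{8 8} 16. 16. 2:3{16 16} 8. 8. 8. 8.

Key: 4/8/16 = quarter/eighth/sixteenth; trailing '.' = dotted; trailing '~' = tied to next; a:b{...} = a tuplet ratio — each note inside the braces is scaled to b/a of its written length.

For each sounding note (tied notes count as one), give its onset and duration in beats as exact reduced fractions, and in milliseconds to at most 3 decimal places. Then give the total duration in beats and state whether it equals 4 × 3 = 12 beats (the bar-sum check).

1) 0.0ms=0b +497.238ms=3/2b
2) 497.238ms=3/2b +497.238ms=3/2b
3) 994.475ms=3b +248.619ms=3/4b
4) 1243.094ms=15/4b +248.619ms=3/4b
5) 1491.713ms=9/2b +248.619ms=3/4b
6) 1740.331ms=21/4b +248.619ms=3/4b
7) 1988.95ms=6b +497.238ms=3/2b
8) 2486.188ms=15/2b +497.238ms=3/2b
9) 2983.425ms=9b +497.238ms=3/2b
10) 3480.663ms=21/2b +497.238ms=3/2b
Σ=12b of 12 (181bpm 3/8) — PASS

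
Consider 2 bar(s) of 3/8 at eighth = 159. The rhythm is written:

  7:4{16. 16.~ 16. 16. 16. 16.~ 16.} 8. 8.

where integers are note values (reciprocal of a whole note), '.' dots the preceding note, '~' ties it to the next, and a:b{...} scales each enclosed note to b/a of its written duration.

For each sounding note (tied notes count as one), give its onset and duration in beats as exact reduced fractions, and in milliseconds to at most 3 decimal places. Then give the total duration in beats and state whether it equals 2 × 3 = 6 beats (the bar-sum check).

1) 0.0ms=0b +161.725ms=3/7b
2) 161.725ms=3/7b +323.45ms=6/7b
3) 485.175ms=9/7b +161.725ms=3/7b
4) 646.9ms=12/7b +161.725ms=3/7b
5) 808.625ms=15/7b +323.45ms=6/7b
6) 1132.075ms=3b +566.038ms=3/2b
7) 1698.113ms=9/2b +566.038ms=3/2b
Σ=6b of 6 (159bpm 3/8) — PASS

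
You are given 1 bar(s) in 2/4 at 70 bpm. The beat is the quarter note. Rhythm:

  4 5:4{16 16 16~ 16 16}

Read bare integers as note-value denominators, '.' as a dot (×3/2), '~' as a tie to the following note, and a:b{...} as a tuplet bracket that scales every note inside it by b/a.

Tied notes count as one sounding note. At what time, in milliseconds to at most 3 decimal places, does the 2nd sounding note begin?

note 2 onset = 1b = 857.143ms

1. 0.0ms @ 0 + 857.143ms (1)
2. 857.143ms @ 1 + 171.429ms (1/5)
3. 1028.571ms @ 6/5 + 171.429ms (1/5)
4. 1200.0ms @ 7/5 + 342.857ms (2/5)
5. 1542.857ms @ 9/5 + 171.429ms (1/5)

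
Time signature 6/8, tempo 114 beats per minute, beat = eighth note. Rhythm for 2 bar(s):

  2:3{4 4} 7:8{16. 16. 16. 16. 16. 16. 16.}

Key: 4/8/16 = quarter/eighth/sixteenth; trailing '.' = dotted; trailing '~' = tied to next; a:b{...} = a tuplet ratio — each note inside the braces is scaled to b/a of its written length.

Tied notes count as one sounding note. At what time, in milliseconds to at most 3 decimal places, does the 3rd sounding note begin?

1. 0.0ms @ 0 + 1578.947ms (3)
2. 1578.947ms @ 3 + 1578.947ms (3)
3. 3157.895ms @ 6 + 451.128ms (6/7)
4. 3609.023ms @ 48/7 + 451.128ms (6/7)
5. 4060.15ms @ 54/7 + 451.128ms (6/7)
6. 4511.278ms @ 60/7 + 451.128ms (6/7)
7. 4962.406ms @ 66/7 + 451.128ms (6/7)
8. 5413.534ms @ 72/7 + 451.128ms (6/7)
9. 5864.662ms @ 78/7 + 451.128ms (6/7)

note 3 onset = 6b = 3157.895ms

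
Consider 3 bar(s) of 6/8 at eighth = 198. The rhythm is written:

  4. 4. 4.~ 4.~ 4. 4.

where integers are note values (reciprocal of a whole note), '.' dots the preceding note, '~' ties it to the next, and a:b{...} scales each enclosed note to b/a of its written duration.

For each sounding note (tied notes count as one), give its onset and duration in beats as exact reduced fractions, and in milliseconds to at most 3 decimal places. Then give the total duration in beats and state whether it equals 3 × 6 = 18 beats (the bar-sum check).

1) 0.0ms=0b +909.091ms=3b
2) 909.091ms=3b +909.091ms=3b
3) 1818.182ms=6b +2727.273ms=9b
4) 4545.455ms=15b +909.091ms=3b
Σ=18b of 18 (198bpm 6/8) — PASS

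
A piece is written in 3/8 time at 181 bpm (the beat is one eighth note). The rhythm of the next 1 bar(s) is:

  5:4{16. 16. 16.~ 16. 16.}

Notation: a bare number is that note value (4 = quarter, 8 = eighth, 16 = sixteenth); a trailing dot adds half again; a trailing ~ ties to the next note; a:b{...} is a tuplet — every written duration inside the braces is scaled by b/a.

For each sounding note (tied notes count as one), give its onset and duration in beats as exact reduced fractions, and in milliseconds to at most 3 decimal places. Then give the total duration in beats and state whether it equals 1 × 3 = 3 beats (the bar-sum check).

1) 0.0ms=0b +198.895ms=3/5b
2) 198.895ms=3/5b +198.895ms=3/5b
3) 397.79ms=6/5b +397.79ms=6/5b
4) 795.58ms=12/5b +198.895ms=3/5b
Σ=3b of 3 (181bpm 3/8) — PASS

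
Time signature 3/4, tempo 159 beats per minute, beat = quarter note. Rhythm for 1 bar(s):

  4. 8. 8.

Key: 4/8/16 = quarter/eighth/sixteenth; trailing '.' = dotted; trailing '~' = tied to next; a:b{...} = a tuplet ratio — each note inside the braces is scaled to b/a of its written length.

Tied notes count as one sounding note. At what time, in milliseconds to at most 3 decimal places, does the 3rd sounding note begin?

note 3 onset = 9/4b = 849.057ms

1. 0.0ms @ 0 + 566.038ms (3/2)
2. 566.038ms @ 3/2 + 283.019ms (3/4)
3. 849.057ms @ 9/4 + 283.019ms (3/4)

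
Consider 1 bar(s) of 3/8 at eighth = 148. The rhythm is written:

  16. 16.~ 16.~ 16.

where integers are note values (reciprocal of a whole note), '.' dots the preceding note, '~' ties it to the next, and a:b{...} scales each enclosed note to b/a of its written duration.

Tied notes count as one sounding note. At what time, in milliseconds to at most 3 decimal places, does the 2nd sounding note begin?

note 2 onset = 3/4b = 304.054ms

1. 0.0ms @ 0 + 304.054ms (3/4)
2. 304.054ms @ 3/4 + 912.162ms (9/4)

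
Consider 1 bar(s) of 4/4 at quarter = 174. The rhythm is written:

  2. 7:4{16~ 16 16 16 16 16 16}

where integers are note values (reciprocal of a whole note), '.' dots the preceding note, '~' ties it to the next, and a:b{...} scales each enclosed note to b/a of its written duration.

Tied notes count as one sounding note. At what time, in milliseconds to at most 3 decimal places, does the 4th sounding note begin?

1. 0.0ms @ 0 + 1034.483ms (3)
2. 1034.483ms @ 3 + 98.522ms (2/7)
3. 1133.005ms @ 23/7 + 49.261ms (1/7)
4. 1182.266ms @ 24/7 + 49.261ms (1/7)
5. 1231.527ms @ 25/7 + 49.261ms (1/7)
6. 1280.788ms @ 26/7 + 49.261ms (1/7)
7. 1330.049ms @ 27/7 + 49.261ms (1/7)

note 4 onset = 24/7b = 1182.266ms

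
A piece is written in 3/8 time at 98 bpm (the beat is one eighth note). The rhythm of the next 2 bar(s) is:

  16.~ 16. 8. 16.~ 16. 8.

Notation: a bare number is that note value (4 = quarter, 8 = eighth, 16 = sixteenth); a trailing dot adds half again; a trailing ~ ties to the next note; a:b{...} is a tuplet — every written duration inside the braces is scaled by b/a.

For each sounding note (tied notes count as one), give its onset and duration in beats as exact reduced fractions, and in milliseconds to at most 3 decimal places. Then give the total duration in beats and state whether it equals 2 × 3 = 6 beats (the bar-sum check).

1) 0.0ms=0b +918.367ms=3/2b
2) 918.367ms=3/2b +918.367ms=3/2b
3) 1836.735ms=3b +918.367ms=3/2b
4) 2755.102ms=9/2b +918.367ms=3/2b
Σ=6b of 6 (98bpm 3/8) — PASS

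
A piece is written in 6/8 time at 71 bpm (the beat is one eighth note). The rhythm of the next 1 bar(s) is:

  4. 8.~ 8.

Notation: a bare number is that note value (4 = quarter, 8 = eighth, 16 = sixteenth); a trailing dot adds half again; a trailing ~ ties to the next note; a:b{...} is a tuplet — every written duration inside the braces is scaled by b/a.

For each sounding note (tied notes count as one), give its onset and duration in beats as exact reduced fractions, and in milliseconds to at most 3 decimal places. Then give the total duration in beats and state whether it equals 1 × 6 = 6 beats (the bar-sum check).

1) 0.0ms=0b +2535.211ms=3b
2) 2535.211ms=3b +2535.211ms=3b
Σ=6b of 6 (71bpm 6/8) — PASS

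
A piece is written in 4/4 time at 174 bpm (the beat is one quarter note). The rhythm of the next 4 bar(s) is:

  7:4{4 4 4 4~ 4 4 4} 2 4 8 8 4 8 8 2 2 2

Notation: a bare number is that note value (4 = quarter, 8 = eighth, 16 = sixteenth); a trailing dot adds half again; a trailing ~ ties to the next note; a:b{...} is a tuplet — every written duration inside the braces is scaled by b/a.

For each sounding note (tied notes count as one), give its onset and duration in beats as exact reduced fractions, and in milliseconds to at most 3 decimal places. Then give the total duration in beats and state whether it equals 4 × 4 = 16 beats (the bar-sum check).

1) 0.0ms=0b +197.044ms=4/7b
2) 197.044ms=4/7b +197.044ms=4/7b
3) 394.089ms=8/7b +197.044ms=4/7b
4) 591.133ms=12/7b +394.089ms=8/7b
5) 985.222ms=20/7b +197.044ms=4/7b
6) 1182.266ms=24/7b +197.044ms=4/7b
7) 1379.31ms=4b +689.655ms=2b
8) 2068.966ms=6b +344.828ms=1b
9) 2413.793ms=7b +172.414ms=1/2b
10) 2586.207ms=15/2b +172.414ms=1/2b
11) 2758.621ms=8b +344.828ms=1b
12) 3103.448ms=9b +172.414ms=1/2b
13) 3275.862ms=19/2b +172.414ms=1/2b
14) 3448.276ms=10b +689.655ms=2b
15) 4137.931ms=12b +689.655ms=2b
16) 4827.586ms=14b +689.655ms=2b
Σ=16b of 16 (174bpm 4/4) — PASS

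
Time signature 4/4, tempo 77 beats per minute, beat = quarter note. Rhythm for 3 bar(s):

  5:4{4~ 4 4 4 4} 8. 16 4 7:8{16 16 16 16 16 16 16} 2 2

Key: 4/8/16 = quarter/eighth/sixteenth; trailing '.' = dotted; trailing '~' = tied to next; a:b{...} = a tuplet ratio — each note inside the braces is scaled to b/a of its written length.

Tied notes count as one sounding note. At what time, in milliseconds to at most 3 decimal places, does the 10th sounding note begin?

1. 0.0ms @ 0 + 1246.753ms (8/5)
2. 1246.753ms @ 8/5 + 623.377ms (4/5)
3. 1870.13ms @ 12/5 + 623.377ms (4/5)
4. 2493.506ms @ 16/5 + 623.377ms (4/5)
5. 3116.883ms @ 4 + 584.416ms (3/4)
6. 3701.299ms @ 19/4 + 194.805ms (1/4)
7. 3896.104ms @ 5 + 779.221ms (1)
8. 4675.325ms @ 6 + 222.635ms (2/7)
9. 4897.959ms @ 44/7 + 222.635ms (2/7)
10. 5120.594ms @ 46/7 + 222.635ms (2/7)
11. 5343.228ms @ 48/7 + 222.635ms (2/7)
12. 5565.863ms @ 50/7 + 222.635ms (2/7)
13. 5788.497ms @ 52/7 + 222.635ms (2/7)
14. 6011.132ms @ 54/7 + 222.635ms (2/7)
15. 6233.766ms @ 8 + 1558.442ms (2)
16. 7792.208ms @ 10 + 1558.442ms (2)

note 10 onset = 46/7b = 5120.594ms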